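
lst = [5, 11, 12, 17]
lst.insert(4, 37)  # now [5, 11, 12, 17, 37]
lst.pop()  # 37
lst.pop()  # 17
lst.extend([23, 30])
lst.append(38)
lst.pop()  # 38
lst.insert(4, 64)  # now [5, 11, 12, 23, 64, 30]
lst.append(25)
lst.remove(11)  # [5, 12, 23, 64, 30, 25]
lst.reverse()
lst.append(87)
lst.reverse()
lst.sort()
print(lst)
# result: [5, 12, 23, 25, 30, 64, 87]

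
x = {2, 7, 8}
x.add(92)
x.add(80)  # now {2, 7, 8, 80, 92}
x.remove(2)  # {7, 8, 80, 92}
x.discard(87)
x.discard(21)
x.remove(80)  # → {7, 8, 92}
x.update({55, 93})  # {7, 8, 55, 92, 93}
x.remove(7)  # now {8, 55, 92, 93}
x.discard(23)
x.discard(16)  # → {8, 55, 92, 93}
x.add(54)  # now {8, 54, 55, 92, 93}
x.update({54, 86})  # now {8, 54, 55, 86, 92, 93}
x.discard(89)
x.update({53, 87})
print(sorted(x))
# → [8, 53, 54, 55, 86, 87, 92, 93]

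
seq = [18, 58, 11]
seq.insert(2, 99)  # [18, 58, 99, 11]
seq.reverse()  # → [11, 99, 58, 18]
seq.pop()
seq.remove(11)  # [99, 58]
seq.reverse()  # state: [58, 99]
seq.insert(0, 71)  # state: [71, 58, 99]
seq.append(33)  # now [71, 58, 99, 33]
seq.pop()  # 33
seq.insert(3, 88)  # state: [71, 58, 99, 88]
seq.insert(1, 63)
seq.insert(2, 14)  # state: [71, 63, 14, 58, 99, 88]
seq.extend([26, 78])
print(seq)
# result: [71, 63, 14, 58, 99, 88, 26, 78]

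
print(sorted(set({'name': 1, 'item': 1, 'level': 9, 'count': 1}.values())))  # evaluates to [1, 9]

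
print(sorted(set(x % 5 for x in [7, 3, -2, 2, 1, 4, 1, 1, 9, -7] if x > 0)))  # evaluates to [1, 2, 3, 4]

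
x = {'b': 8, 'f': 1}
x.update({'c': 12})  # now {'b': 8, 'f': 1, 'c': 12}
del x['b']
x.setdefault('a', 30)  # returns 30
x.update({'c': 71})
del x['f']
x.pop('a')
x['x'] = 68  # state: {'c': 71, 'x': 68}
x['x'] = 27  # {'c': 71, 'x': 27}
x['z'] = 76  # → {'c': 71, 'x': 27, 'z': 76}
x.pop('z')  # 76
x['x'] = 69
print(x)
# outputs {'c': 71, 'x': 69}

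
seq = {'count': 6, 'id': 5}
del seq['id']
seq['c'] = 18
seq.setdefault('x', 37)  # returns 37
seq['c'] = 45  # {'count': 6, 'c': 45, 'x': 37}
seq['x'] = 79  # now {'count': 6, 'c': 45, 'x': 79}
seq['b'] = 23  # {'count': 6, 'c': 45, 'x': 79, 'b': 23}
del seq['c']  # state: {'count': 6, 'x': 79, 'b': 23}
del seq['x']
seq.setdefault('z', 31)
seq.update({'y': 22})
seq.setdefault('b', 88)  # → 23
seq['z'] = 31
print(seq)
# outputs {'count': 6, 'b': 23, 'z': 31, 'y': 22}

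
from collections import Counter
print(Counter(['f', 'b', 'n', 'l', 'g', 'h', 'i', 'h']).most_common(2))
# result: [('h', 2), ('f', 1)]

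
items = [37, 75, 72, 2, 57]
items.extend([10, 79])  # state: [37, 75, 72, 2, 57, 10, 79]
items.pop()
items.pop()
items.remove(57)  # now [37, 75, 72, 2]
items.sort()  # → [2, 37, 72, 75]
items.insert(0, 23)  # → [23, 2, 37, 72, 75]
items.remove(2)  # [23, 37, 72, 75]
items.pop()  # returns 75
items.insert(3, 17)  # [23, 37, 72, 17]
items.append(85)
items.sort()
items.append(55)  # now [17, 23, 37, 72, 85, 55]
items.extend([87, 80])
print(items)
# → [17, 23, 37, 72, 85, 55, 87, 80]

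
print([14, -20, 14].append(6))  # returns None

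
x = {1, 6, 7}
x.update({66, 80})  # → {1, 6, 7, 66, 80}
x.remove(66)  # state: {1, 6, 7, 80}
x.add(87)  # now {1, 6, 7, 80, 87}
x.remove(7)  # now {1, 6, 80, 87}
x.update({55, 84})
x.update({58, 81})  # {1, 6, 55, 58, 80, 81, 84, 87}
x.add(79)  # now {1, 6, 55, 58, 79, 80, 81, 84, 87}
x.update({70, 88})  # {1, 6, 55, 58, 70, 79, 80, 81, 84, 87, 88}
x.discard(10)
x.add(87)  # {1, 6, 55, 58, 70, 79, 80, 81, 84, 87, 88}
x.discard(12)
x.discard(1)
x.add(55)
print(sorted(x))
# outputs [6, 55, 58, 70, 79, 80, 81, 84, 87, 88]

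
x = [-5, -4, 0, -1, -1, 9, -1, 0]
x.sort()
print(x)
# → [-5, -4, -1, -1, -1, 0, 0, 9]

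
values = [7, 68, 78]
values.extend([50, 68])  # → [7, 68, 78, 50, 68]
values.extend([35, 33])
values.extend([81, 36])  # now [7, 68, 78, 50, 68, 35, 33, 81, 36]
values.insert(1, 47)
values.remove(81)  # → [7, 47, 68, 78, 50, 68, 35, 33, 36]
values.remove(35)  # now [7, 47, 68, 78, 50, 68, 33, 36]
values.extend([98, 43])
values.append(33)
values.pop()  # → 33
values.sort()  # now [7, 33, 36, 43, 47, 50, 68, 68, 78, 98]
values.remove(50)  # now [7, 33, 36, 43, 47, 68, 68, 78, 98]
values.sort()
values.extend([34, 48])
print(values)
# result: [7, 33, 36, 43, 47, 68, 68, 78, 98, 34, 48]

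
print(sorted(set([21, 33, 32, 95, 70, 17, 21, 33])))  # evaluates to [17, 21, 32, 33, 70, 95]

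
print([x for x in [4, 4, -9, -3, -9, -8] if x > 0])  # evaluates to [4, 4]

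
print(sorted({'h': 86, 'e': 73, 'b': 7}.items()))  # [('b', 7), ('e', 73), ('h', 86)]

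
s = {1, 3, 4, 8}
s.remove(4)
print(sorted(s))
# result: [1, 3, 8]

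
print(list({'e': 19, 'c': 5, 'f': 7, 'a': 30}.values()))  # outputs [19, 5, 7, 30]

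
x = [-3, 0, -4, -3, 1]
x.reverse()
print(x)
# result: [1, -3, -4, 0, -3]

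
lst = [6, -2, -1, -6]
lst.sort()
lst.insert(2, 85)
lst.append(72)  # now [-6, -2, 85, -1, 6, 72]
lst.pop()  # 72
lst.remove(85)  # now [-6, -2, -1, 6]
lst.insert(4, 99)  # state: [-6, -2, -1, 6, 99]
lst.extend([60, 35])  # [-6, -2, -1, 6, 99, 60, 35]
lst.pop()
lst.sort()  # [-6, -2, -1, 6, 60, 99]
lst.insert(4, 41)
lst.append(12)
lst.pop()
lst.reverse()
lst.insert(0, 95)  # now [95, 99, 60, 41, 6, -1, -2, -6]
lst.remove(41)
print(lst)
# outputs [95, 99, 60, 6, -1, -2, -6]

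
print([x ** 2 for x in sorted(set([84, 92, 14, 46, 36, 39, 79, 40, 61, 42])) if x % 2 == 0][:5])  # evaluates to [196, 1296, 1600, 1764, 2116]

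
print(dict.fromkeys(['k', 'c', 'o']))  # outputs {'k': None, 'c': None, 'o': None}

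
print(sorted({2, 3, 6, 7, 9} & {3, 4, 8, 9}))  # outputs [3, 9]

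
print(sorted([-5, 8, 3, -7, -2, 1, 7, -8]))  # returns [-8, -7, -5, -2, 1, 3, 7, 8]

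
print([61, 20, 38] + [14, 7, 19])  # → [61, 20, 38, 14, 7, 19]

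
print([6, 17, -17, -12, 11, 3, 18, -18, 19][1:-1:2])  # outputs [17, -12, 3, -18]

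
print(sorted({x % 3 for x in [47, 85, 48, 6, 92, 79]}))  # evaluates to [0, 1, 2]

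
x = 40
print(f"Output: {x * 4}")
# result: Output: 160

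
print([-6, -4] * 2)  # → [-6, -4, -6, -4]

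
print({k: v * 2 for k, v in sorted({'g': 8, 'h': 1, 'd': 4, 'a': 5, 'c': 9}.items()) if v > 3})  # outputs {'a': 10, 'c': 18, 'd': 8, 'g': 16}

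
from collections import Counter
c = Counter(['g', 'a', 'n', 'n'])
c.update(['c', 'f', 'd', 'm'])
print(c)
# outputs Counter({'n': 2, 'g': 1, 'a': 1, 'c': 1, 'f': 1, 'd': 1, 'm': 1})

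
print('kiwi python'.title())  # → Kiwi Python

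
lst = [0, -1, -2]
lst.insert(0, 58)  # [58, 0, -1, -2]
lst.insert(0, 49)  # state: [49, 58, 0, -1, -2]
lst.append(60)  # [49, 58, 0, -1, -2, 60]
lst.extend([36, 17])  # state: [49, 58, 0, -1, -2, 60, 36, 17]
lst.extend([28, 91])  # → [49, 58, 0, -1, -2, 60, 36, 17, 28, 91]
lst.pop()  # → 91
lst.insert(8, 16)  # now [49, 58, 0, -1, -2, 60, 36, 17, 16, 28]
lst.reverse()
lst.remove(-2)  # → [28, 16, 17, 36, 60, -1, 0, 58, 49]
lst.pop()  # 49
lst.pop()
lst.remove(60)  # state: [28, 16, 17, 36, -1, 0]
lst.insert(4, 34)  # [28, 16, 17, 36, 34, -1, 0]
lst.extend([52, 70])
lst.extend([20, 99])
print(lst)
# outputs [28, 16, 17, 36, 34, -1, 0, 52, 70, 20, 99]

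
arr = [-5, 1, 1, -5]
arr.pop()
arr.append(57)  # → [-5, 1, 1, 57]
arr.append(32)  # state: [-5, 1, 1, 57, 32]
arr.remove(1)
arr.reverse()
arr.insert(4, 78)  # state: [32, 57, 1, -5, 78]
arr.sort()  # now [-5, 1, 32, 57, 78]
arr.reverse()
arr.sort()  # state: [-5, 1, 32, 57, 78]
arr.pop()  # 78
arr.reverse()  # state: [57, 32, 1, -5]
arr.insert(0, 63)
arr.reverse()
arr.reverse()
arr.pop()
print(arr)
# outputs [63, 57, 32, 1]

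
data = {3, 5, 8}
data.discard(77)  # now {3, 5, 8}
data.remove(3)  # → {5, 8}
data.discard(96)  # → {5, 8}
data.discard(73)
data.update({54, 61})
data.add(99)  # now {5, 8, 54, 61, 99}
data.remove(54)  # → {5, 8, 61, 99}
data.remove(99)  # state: {5, 8, 61}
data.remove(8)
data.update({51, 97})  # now {5, 51, 61, 97}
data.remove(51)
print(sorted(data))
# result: [5, 61, 97]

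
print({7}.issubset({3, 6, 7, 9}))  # True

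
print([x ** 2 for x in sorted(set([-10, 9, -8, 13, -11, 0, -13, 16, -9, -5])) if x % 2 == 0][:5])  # [100, 64, 0, 256]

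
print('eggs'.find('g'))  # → 1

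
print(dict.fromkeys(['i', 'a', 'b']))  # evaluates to {'i': None, 'a': None, 'b': None}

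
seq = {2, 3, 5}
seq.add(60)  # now {2, 3, 5, 60}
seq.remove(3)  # {2, 5, 60}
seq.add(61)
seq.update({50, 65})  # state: {2, 5, 50, 60, 61, 65}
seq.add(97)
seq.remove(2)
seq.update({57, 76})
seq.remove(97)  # {5, 50, 57, 60, 61, 65, 76}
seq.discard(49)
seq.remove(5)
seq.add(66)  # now {50, 57, 60, 61, 65, 66, 76}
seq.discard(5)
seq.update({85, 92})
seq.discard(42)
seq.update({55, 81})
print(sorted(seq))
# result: [50, 55, 57, 60, 61, 65, 66, 76, 81, 85, 92]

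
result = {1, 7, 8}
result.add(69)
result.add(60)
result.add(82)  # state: {1, 7, 8, 60, 69, 82}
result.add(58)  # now {1, 7, 8, 58, 60, 69, 82}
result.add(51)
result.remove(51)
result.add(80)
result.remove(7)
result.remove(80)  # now {1, 8, 58, 60, 69, 82}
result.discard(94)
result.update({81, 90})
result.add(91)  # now {1, 8, 58, 60, 69, 81, 82, 90, 91}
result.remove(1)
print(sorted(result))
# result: [8, 58, 60, 69, 81, 82, 90, 91]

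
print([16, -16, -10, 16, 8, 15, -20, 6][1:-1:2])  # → [-16, 16, 15]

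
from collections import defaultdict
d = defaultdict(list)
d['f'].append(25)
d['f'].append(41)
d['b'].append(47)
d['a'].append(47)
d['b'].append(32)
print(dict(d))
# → {'f': [25, 41], 'b': [47, 32], 'a': [47]}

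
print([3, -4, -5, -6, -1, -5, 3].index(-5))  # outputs 2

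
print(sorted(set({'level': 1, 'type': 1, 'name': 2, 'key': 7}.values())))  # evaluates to [1, 2, 7]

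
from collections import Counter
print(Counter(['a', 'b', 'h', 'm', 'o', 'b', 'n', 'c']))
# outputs Counter({'b': 2, 'a': 1, 'h': 1, 'm': 1, 'o': 1, 'n': 1, 'c': 1})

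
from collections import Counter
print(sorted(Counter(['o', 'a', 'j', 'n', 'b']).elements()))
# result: ['a', 'b', 'j', 'n', 'o']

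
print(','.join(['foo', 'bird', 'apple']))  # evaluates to foo,bird,apple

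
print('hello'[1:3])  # el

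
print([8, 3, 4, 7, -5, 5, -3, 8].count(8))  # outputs 2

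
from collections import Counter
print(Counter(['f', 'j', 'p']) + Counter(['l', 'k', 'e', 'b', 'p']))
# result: Counter({'p': 2, 'f': 1, 'j': 1, 'l': 1, 'k': 1, 'e': 1, 'b': 1})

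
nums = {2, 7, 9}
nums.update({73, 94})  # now {2, 7, 9, 73, 94}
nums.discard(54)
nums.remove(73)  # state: {2, 7, 9, 94}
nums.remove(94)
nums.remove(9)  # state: {2, 7}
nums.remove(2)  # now {7}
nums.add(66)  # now {7, 66}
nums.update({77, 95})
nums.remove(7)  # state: {66, 77, 95}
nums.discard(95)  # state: {66, 77}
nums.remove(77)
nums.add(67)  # {66, 67}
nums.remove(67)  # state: {66}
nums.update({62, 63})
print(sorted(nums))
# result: [62, 63, 66]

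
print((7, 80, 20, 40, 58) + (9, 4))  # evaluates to (7, 80, 20, 40, 58, 9, 4)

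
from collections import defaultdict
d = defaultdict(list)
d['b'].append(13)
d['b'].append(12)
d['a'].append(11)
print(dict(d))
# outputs {'b': [13, 12], 'a': [11]}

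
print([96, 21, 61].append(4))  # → None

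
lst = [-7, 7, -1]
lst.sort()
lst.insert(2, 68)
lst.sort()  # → [-7, -1, 7, 68]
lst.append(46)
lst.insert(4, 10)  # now [-7, -1, 7, 68, 10, 46]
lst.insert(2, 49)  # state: [-7, -1, 49, 7, 68, 10, 46]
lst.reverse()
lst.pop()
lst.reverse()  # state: [-1, 49, 7, 68, 10, 46]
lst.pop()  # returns 46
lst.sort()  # [-1, 7, 10, 49, 68]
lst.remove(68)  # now [-1, 7, 10, 49]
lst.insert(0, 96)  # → [96, -1, 7, 10, 49]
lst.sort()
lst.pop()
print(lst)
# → [-1, 7, 10, 49]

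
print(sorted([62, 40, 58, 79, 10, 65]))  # [10, 40, 58, 62, 65, 79]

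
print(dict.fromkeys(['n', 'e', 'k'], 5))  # {'n': 5, 'e': 5, 'k': 5}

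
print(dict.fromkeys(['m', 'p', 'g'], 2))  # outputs {'m': 2, 'p': 2, 'g': 2}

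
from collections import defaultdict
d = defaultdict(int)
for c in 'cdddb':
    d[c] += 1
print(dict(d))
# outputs {'c': 1, 'd': 3, 'b': 1}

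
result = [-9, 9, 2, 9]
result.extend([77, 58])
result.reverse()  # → [58, 77, 9, 2, 9, -9]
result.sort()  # [-9, 2, 9, 9, 58, 77]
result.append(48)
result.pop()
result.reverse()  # [77, 58, 9, 9, 2, -9]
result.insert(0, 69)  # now [69, 77, 58, 9, 9, 2, -9]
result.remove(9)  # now [69, 77, 58, 9, 2, -9]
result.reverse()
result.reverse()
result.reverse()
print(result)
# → [-9, 2, 9, 58, 77, 69]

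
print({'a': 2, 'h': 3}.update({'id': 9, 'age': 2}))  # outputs None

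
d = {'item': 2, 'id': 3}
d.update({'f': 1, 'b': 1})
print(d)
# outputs {'item': 2, 'id': 3, 'f': 1, 'b': 1}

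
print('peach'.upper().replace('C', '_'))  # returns PEA_H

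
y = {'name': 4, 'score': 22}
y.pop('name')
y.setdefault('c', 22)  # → 22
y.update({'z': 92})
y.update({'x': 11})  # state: {'score': 22, 'c': 22, 'z': 92, 'x': 11}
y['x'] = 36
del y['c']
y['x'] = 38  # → {'score': 22, 'z': 92, 'x': 38}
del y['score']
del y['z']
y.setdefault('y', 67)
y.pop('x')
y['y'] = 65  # {'y': 65}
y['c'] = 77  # {'y': 65, 'c': 77}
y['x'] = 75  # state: {'y': 65, 'c': 77, 'x': 75}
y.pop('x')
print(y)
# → {'y': 65, 'c': 77}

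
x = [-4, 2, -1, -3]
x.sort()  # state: [-4, -3, -1, 2]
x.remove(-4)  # [-3, -1, 2]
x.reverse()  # [2, -1, -3]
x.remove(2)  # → [-1, -3]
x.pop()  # -3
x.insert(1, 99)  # [-1, 99]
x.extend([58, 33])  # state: [-1, 99, 58, 33]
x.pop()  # 33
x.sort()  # [-1, 58, 99]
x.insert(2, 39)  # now [-1, 58, 39, 99]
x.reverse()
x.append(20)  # [99, 39, 58, -1, 20]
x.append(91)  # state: [99, 39, 58, -1, 20, 91]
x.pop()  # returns 91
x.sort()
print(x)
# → [-1, 20, 39, 58, 99]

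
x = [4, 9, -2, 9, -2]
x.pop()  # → -2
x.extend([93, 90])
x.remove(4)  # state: [9, -2, 9, 93, 90]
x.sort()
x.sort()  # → [-2, 9, 9, 90, 93]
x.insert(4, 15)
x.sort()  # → [-2, 9, 9, 15, 90, 93]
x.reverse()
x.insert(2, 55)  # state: [93, 90, 55, 15, 9, 9, -2]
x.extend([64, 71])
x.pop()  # 71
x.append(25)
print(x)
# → [93, 90, 55, 15, 9, 9, -2, 64, 25]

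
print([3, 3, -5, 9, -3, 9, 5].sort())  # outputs None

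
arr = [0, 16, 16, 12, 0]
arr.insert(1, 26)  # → [0, 26, 16, 16, 12, 0]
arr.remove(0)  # [26, 16, 16, 12, 0]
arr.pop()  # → 0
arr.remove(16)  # [26, 16, 12]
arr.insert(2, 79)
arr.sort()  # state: [12, 16, 26, 79]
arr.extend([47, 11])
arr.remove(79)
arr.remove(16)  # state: [12, 26, 47, 11]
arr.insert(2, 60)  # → [12, 26, 60, 47, 11]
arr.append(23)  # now [12, 26, 60, 47, 11, 23]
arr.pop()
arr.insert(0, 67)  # [67, 12, 26, 60, 47, 11]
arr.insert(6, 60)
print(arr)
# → [67, 12, 26, 60, 47, 11, 60]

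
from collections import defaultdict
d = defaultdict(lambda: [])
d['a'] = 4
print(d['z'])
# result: []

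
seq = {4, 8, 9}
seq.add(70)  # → {4, 8, 9, 70}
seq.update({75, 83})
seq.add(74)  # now {4, 8, 9, 70, 74, 75, 83}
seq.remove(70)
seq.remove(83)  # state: {4, 8, 9, 74, 75}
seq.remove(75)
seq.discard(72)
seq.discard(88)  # {4, 8, 9, 74}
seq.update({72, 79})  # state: {4, 8, 9, 72, 74, 79}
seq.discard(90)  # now {4, 8, 9, 72, 74, 79}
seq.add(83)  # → {4, 8, 9, 72, 74, 79, 83}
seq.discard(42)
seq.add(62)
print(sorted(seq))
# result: [4, 8, 9, 62, 72, 74, 79, 83]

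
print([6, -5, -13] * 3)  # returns [6, -5, -13, 6, -5, -13, 6, -5, -13]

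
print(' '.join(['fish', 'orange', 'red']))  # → fish orange red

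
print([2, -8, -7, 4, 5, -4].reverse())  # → None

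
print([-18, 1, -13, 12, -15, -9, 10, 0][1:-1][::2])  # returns [1, 12, -9]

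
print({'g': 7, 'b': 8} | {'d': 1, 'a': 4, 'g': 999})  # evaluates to {'g': 999, 'b': 8, 'd': 1, 'a': 4}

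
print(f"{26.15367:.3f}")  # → 26.154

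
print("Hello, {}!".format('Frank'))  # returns Hello, Frank!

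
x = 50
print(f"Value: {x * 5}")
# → Value: 250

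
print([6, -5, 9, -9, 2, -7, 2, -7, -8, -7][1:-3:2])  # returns [-5, -9, -7]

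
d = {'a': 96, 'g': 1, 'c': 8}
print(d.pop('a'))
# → 96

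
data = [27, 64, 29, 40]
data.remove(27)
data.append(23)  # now [64, 29, 40, 23]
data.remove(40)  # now [64, 29, 23]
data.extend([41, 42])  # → [64, 29, 23, 41, 42]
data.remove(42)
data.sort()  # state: [23, 29, 41, 64]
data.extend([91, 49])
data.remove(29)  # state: [23, 41, 64, 91, 49]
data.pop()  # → 49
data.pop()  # 91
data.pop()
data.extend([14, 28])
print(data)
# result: [23, 41, 14, 28]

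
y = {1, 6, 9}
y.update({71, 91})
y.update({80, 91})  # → {1, 6, 9, 71, 80, 91}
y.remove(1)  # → {6, 9, 71, 80, 91}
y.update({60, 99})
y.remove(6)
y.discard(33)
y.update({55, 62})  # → {9, 55, 60, 62, 71, 80, 91, 99}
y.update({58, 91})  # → {9, 55, 58, 60, 62, 71, 80, 91, 99}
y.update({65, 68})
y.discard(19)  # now {9, 55, 58, 60, 62, 65, 68, 71, 80, 91, 99}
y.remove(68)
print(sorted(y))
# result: [9, 55, 58, 60, 62, 65, 71, 80, 91, 99]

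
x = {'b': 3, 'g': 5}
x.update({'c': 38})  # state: {'b': 3, 'g': 5, 'c': 38}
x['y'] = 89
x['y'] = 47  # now {'b': 3, 'g': 5, 'c': 38, 'y': 47}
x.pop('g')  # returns 5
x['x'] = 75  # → {'b': 3, 'c': 38, 'y': 47, 'x': 75}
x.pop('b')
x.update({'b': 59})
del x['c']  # {'y': 47, 'x': 75, 'b': 59}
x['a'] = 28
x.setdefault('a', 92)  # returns 28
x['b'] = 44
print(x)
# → {'y': 47, 'x': 75, 'b': 44, 'a': 28}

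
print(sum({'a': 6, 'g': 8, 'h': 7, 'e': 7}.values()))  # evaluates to 28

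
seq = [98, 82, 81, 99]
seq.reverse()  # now [99, 81, 82, 98]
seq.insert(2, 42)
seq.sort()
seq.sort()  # [42, 81, 82, 98, 99]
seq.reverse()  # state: [99, 98, 82, 81, 42]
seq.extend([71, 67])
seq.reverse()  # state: [67, 71, 42, 81, 82, 98, 99]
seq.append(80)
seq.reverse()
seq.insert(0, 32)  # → [32, 80, 99, 98, 82, 81, 42, 71, 67]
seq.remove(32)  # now [80, 99, 98, 82, 81, 42, 71, 67]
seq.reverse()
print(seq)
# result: [67, 71, 42, 81, 82, 98, 99, 80]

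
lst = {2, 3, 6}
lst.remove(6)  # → {2, 3}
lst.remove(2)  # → {3}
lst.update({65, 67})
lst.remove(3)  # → {65, 67}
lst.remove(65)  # {67}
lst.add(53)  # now {53, 67}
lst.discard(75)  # {53, 67}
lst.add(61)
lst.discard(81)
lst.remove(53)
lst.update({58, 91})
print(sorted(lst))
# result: [58, 61, 67, 91]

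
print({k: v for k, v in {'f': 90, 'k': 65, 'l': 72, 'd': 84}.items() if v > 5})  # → {'f': 90, 'k': 65, 'l': 72, 'd': 84}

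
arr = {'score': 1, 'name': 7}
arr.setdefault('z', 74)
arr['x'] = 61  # {'score': 1, 'name': 7, 'z': 74, 'x': 61}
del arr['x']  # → {'score': 1, 'name': 7, 'z': 74}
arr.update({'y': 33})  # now {'score': 1, 'name': 7, 'z': 74, 'y': 33}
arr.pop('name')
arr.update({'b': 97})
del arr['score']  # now {'z': 74, 'y': 33, 'b': 97}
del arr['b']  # {'z': 74, 'y': 33}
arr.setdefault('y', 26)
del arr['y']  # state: {'z': 74}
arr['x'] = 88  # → {'z': 74, 'x': 88}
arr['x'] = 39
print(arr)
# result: {'z': 74, 'x': 39}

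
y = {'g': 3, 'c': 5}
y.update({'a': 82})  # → {'g': 3, 'c': 5, 'a': 82}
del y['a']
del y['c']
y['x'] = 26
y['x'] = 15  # {'g': 3, 'x': 15}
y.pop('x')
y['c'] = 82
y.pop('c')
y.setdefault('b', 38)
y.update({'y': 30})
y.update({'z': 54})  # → {'g': 3, 'b': 38, 'y': 30, 'z': 54}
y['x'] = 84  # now {'g': 3, 'b': 38, 'y': 30, 'z': 54, 'x': 84}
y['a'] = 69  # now {'g': 3, 'b': 38, 'y': 30, 'z': 54, 'x': 84, 'a': 69}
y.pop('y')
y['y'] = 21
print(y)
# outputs {'g': 3, 'b': 38, 'z': 54, 'x': 84, 'a': 69, 'y': 21}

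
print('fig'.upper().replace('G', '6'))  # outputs FI6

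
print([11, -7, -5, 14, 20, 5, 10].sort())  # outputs None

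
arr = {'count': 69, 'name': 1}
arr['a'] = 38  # {'count': 69, 'name': 1, 'a': 38}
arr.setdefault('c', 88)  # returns 88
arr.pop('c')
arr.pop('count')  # 69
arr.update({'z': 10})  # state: {'name': 1, 'a': 38, 'z': 10}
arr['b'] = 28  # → {'name': 1, 'a': 38, 'z': 10, 'b': 28}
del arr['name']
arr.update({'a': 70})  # {'a': 70, 'z': 10, 'b': 28}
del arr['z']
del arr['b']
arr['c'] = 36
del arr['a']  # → {'c': 36}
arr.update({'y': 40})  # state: {'c': 36, 'y': 40}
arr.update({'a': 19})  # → {'c': 36, 'y': 40, 'a': 19}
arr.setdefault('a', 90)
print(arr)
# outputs {'c': 36, 'y': 40, 'a': 19}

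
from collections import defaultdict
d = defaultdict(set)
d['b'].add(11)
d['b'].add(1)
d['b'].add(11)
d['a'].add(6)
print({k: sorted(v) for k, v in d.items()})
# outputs {'b': [1, 11], 'a': [6]}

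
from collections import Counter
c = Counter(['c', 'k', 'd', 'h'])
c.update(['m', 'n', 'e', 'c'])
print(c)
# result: Counter({'c': 2, 'k': 1, 'd': 1, 'h': 1, 'm': 1, 'n': 1, 'e': 1})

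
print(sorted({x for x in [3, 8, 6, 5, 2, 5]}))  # [2, 3, 5, 6, 8]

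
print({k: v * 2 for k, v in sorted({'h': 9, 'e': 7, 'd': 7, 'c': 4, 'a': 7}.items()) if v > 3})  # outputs {'a': 14, 'c': 8, 'd': 14, 'e': 14, 'h': 18}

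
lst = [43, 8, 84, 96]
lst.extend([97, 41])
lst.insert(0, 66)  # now [66, 43, 8, 84, 96, 97, 41]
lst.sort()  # [8, 41, 43, 66, 84, 96, 97]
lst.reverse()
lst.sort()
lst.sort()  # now [8, 41, 43, 66, 84, 96, 97]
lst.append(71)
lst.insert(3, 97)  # [8, 41, 43, 97, 66, 84, 96, 97, 71]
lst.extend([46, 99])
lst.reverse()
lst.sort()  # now [8, 41, 43, 46, 66, 71, 84, 96, 97, 97, 99]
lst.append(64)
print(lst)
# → [8, 41, 43, 46, 66, 71, 84, 96, 97, 97, 99, 64]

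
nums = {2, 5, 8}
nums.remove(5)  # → {2, 8}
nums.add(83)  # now {2, 8, 83}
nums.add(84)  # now {2, 8, 83, 84}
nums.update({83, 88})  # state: {2, 8, 83, 84, 88}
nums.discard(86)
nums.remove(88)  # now {2, 8, 83, 84}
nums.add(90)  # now {2, 8, 83, 84, 90}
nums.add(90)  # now {2, 8, 83, 84, 90}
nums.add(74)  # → {2, 8, 74, 83, 84, 90}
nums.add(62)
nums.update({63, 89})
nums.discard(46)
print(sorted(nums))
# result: [2, 8, 62, 63, 74, 83, 84, 89, 90]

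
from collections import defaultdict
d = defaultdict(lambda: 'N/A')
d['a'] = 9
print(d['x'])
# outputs N/A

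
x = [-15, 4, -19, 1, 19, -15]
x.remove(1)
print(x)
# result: [-15, 4, -19, 19, -15]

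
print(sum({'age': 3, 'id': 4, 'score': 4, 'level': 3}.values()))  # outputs 14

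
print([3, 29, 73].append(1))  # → None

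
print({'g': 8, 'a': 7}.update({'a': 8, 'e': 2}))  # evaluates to None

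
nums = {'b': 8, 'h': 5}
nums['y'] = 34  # {'b': 8, 'h': 5, 'y': 34}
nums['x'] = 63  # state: {'b': 8, 'h': 5, 'y': 34, 'x': 63}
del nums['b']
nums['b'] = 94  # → {'h': 5, 'y': 34, 'x': 63, 'b': 94}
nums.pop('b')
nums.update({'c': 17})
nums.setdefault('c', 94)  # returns 17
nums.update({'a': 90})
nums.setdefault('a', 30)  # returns 90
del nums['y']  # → {'h': 5, 'x': 63, 'c': 17, 'a': 90}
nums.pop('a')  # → 90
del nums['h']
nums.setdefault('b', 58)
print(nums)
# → {'x': 63, 'c': 17, 'b': 58}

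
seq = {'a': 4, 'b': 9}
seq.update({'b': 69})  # {'a': 4, 'b': 69}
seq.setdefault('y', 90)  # 90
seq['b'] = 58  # {'a': 4, 'b': 58, 'y': 90}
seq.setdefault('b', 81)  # 58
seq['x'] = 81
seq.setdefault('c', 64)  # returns 64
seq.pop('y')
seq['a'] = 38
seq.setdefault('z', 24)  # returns 24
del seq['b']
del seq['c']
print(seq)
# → {'a': 38, 'x': 81, 'z': 24}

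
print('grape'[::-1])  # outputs eparg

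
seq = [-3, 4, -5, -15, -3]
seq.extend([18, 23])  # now [-3, 4, -5, -15, -3, 18, 23]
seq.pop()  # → 23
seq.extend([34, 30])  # [-3, 4, -5, -15, -3, 18, 34, 30]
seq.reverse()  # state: [30, 34, 18, -3, -15, -5, 4, -3]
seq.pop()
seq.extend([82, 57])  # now [30, 34, 18, -3, -15, -5, 4, 82, 57]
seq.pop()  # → 57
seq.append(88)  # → [30, 34, 18, -3, -15, -5, 4, 82, 88]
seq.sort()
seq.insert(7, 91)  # [-15, -5, -3, 4, 18, 30, 34, 91, 82, 88]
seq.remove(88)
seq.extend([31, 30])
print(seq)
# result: [-15, -5, -3, 4, 18, 30, 34, 91, 82, 31, 30]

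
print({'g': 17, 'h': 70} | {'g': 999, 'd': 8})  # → {'g': 999, 'h': 70, 'd': 8}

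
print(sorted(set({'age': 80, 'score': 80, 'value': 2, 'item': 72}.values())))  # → [2, 72, 80]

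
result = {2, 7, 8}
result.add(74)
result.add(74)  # {2, 7, 8, 74}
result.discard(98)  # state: {2, 7, 8, 74}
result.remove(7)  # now {2, 8, 74}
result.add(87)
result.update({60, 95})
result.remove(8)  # {2, 60, 74, 87, 95}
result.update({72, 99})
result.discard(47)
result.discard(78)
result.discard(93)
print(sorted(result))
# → [2, 60, 72, 74, 87, 95, 99]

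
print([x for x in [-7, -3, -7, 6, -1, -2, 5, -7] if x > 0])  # [6, 5]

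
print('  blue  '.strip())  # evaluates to blue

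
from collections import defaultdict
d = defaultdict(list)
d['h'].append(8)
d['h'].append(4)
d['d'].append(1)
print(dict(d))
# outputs {'h': [8, 4], 'd': [1]}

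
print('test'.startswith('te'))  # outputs True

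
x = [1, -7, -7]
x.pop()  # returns -7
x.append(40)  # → [1, -7, 40]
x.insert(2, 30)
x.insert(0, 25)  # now [25, 1, -7, 30, 40]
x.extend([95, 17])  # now [25, 1, -7, 30, 40, 95, 17]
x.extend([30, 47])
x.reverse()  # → [47, 30, 17, 95, 40, 30, -7, 1, 25]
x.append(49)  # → [47, 30, 17, 95, 40, 30, -7, 1, 25, 49]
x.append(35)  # [47, 30, 17, 95, 40, 30, -7, 1, 25, 49, 35]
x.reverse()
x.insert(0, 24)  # [24, 35, 49, 25, 1, -7, 30, 40, 95, 17, 30, 47]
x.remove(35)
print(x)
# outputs [24, 49, 25, 1, -7, 30, 40, 95, 17, 30, 47]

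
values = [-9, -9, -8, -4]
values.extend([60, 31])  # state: [-9, -9, -8, -4, 60, 31]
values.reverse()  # [31, 60, -4, -8, -9, -9]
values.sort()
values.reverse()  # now [60, 31, -4, -8, -9, -9]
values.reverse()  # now [-9, -9, -8, -4, 31, 60]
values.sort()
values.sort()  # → [-9, -9, -8, -4, 31, 60]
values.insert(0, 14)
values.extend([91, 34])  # [14, -9, -9, -8, -4, 31, 60, 91, 34]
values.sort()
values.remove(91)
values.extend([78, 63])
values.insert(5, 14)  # [-9, -9, -8, -4, 14, 14, 31, 34, 60, 78, 63]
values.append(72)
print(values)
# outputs [-9, -9, -8, -4, 14, 14, 31, 34, 60, 78, 63, 72]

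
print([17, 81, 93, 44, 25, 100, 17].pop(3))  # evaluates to 44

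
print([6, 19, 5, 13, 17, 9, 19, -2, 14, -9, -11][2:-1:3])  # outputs [5, 9, 14]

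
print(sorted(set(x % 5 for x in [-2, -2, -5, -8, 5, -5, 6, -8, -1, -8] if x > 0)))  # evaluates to [0, 1]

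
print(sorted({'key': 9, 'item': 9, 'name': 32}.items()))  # [('item', 9), ('key', 9), ('name', 32)]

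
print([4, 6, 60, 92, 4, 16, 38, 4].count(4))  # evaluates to 3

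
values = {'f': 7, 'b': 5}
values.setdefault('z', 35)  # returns 35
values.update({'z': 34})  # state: {'f': 7, 'b': 5, 'z': 34}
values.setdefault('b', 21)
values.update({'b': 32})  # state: {'f': 7, 'b': 32, 'z': 34}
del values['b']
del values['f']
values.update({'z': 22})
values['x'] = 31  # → {'z': 22, 'x': 31}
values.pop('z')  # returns 22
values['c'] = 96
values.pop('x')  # 31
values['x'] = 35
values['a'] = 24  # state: {'c': 96, 'x': 35, 'a': 24}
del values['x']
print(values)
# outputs {'c': 96, 'a': 24}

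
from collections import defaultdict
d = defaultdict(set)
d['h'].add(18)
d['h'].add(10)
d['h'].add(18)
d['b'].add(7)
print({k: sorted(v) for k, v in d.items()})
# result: {'h': [10, 18], 'b': [7]}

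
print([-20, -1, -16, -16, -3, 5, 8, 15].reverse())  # None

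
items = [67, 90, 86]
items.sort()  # [67, 86, 90]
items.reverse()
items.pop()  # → 67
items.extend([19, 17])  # [90, 86, 19, 17]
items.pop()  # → 17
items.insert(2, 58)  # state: [90, 86, 58, 19]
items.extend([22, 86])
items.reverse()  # [86, 22, 19, 58, 86, 90]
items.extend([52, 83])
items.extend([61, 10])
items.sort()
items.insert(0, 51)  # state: [51, 10, 19, 22, 52, 58, 61, 83, 86, 86, 90]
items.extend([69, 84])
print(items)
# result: [51, 10, 19, 22, 52, 58, 61, 83, 86, 86, 90, 69, 84]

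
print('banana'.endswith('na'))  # True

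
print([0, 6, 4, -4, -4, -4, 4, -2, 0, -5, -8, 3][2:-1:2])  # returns [4, -4, 4, 0, -8]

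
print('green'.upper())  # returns GREEN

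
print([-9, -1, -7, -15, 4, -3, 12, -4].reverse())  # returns None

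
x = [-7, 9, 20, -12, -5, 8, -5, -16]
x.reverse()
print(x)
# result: [-16, -5, 8, -5, -12, 20, 9, -7]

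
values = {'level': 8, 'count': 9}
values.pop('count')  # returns 9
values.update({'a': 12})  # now {'level': 8, 'a': 12}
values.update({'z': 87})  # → {'level': 8, 'a': 12, 'z': 87}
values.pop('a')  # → 12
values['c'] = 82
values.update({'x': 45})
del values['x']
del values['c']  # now {'level': 8, 'z': 87}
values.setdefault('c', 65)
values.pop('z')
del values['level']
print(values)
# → {'c': 65}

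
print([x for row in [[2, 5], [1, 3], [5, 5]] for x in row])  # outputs [2, 5, 1, 3, 5, 5]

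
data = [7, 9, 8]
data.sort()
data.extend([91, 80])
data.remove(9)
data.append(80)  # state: [7, 8, 91, 80, 80]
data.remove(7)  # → [8, 91, 80, 80]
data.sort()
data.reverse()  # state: [91, 80, 80, 8]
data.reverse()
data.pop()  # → 91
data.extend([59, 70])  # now [8, 80, 80, 59, 70]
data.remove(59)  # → [8, 80, 80, 70]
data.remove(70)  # [8, 80, 80]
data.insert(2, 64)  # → [8, 80, 64, 80]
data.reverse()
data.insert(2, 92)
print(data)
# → [80, 64, 92, 80, 8]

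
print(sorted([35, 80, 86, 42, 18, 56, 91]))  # [18, 35, 42, 56, 80, 86, 91]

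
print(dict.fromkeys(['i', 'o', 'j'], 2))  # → {'i': 2, 'o': 2, 'j': 2}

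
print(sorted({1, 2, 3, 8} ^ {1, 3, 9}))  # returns [2, 8, 9]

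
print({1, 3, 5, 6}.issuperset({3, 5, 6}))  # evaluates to True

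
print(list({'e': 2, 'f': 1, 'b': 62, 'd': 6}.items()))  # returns [('e', 2), ('f', 1), ('b', 62), ('d', 6)]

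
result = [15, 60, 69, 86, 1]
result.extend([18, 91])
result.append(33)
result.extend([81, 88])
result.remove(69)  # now [15, 60, 86, 1, 18, 91, 33, 81, 88]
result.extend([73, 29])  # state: [15, 60, 86, 1, 18, 91, 33, 81, 88, 73, 29]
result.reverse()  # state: [29, 73, 88, 81, 33, 91, 18, 1, 86, 60, 15]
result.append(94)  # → [29, 73, 88, 81, 33, 91, 18, 1, 86, 60, 15, 94]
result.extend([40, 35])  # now [29, 73, 88, 81, 33, 91, 18, 1, 86, 60, 15, 94, 40, 35]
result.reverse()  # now [35, 40, 94, 15, 60, 86, 1, 18, 91, 33, 81, 88, 73, 29]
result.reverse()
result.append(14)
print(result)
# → [29, 73, 88, 81, 33, 91, 18, 1, 86, 60, 15, 94, 40, 35, 14]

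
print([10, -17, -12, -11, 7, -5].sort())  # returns None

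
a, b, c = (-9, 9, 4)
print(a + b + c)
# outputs 4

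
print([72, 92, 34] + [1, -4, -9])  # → [72, 92, 34, 1, -4, -9]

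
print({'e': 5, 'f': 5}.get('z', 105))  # 105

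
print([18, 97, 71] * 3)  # [18, 97, 71, 18, 97, 71, 18, 97, 71]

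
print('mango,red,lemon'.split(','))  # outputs ['mango', 'red', 'lemon']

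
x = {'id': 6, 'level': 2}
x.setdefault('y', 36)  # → 36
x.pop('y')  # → 36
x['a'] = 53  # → {'id': 6, 'level': 2, 'a': 53}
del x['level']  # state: {'id': 6, 'a': 53}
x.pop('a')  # 53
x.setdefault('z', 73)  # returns 73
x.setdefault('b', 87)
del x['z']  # {'id': 6, 'b': 87}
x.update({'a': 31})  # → {'id': 6, 'b': 87, 'a': 31}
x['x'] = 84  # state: {'id': 6, 'b': 87, 'a': 31, 'x': 84}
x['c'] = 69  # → {'id': 6, 'b': 87, 'a': 31, 'x': 84, 'c': 69}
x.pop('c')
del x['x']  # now {'id': 6, 'b': 87, 'a': 31}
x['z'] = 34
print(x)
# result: {'id': 6, 'b': 87, 'a': 31, 'z': 34}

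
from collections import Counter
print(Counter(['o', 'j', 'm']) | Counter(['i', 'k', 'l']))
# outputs Counter({'o': 1, 'j': 1, 'm': 1, 'i': 1, 'k': 1, 'l': 1})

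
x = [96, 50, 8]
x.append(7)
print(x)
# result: [96, 50, 8, 7]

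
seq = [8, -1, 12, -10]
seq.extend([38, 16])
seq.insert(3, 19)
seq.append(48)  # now [8, -1, 12, 19, -10, 38, 16, 48]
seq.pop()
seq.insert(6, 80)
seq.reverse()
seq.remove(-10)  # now [16, 80, 38, 19, 12, -1, 8]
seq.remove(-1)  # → [16, 80, 38, 19, 12, 8]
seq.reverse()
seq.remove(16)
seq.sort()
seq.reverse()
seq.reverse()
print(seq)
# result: [8, 12, 19, 38, 80]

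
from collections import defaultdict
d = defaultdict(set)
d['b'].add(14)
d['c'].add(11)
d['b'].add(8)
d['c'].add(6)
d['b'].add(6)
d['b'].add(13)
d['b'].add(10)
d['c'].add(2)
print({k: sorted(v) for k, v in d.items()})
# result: {'b': [6, 8, 10, 13, 14], 'c': [2, 6, 11]}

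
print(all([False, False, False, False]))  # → False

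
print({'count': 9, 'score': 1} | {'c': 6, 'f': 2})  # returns {'count': 9, 'score': 1, 'c': 6, 'f': 2}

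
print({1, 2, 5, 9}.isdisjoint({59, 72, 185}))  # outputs True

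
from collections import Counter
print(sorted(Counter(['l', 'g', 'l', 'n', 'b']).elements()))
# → ['b', 'g', 'l', 'l', 'n']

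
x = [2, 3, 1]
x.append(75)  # [2, 3, 1, 75]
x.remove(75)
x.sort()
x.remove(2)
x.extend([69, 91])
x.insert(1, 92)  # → [1, 92, 3, 69, 91]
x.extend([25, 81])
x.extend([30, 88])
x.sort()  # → [1, 3, 25, 30, 69, 81, 88, 91, 92]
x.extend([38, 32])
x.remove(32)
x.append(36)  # [1, 3, 25, 30, 69, 81, 88, 91, 92, 38, 36]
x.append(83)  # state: [1, 3, 25, 30, 69, 81, 88, 91, 92, 38, 36, 83]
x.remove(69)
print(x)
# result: [1, 3, 25, 30, 81, 88, 91, 92, 38, 36, 83]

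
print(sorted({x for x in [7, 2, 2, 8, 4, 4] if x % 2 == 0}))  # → [2, 4, 8]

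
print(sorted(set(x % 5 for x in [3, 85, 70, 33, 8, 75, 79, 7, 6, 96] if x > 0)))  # [0, 1, 2, 3, 4]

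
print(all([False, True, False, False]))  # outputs False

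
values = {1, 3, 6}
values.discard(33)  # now {1, 3, 6}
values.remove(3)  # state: {1, 6}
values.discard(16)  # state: {1, 6}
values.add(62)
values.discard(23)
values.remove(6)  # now {1, 62}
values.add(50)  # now {1, 50, 62}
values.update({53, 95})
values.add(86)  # {1, 50, 53, 62, 86, 95}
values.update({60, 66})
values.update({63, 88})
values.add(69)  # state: {1, 50, 53, 60, 62, 63, 66, 69, 86, 88, 95}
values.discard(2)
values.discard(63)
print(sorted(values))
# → [1, 50, 53, 60, 62, 66, 69, 86, 88, 95]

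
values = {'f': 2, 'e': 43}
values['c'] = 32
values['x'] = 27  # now {'f': 2, 'e': 43, 'c': 32, 'x': 27}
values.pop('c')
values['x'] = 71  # {'f': 2, 'e': 43, 'x': 71}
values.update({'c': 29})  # {'f': 2, 'e': 43, 'x': 71, 'c': 29}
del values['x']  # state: {'f': 2, 'e': 43, 'c': 29}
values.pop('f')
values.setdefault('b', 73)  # 73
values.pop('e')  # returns 43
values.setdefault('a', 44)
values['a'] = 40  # {'c': 29, 'b': 73, 'a': 40}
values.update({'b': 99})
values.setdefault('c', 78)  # 29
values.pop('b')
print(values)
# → {'c': 29, 'a': 40}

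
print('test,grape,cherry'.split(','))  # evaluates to ['test', 'grape', 'cherry']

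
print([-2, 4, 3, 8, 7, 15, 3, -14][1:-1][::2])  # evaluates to [4, 8, 15]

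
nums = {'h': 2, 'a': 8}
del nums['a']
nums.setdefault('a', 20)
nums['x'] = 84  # {'h': 2, 'a': 20, 'x': 84}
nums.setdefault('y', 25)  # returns 25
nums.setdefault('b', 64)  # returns 64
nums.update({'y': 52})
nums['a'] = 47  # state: {'h': 2, 'a': 47, 'x': 84, 'y': 52, 'b': 64}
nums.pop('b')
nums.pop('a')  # 47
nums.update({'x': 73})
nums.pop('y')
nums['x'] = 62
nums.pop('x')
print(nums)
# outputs {'h': 2}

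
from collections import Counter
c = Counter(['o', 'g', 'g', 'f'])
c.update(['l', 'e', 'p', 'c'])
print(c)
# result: Counter({'g': 2, 'o': 1, 'f': 1, 'l': 1, 'e': 1, 'p': 1, 'c': 1})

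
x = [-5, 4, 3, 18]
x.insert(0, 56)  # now [56, -5, 4, 3, 18]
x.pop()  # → 18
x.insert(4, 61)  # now [56, -5, 4, 3, 61]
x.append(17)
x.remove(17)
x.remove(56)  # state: [-5, 4, 3, 61]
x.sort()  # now [-5, 3, 4, 61]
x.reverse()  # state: [61, 4, 3, -5]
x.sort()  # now [-5, 3, 4, 61]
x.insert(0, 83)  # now [83, -5, 3, 4, 61]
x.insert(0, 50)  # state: [50, 83, -5, 3, 4, 61]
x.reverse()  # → [61, 4, 3, -5, 83, 50]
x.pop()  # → 50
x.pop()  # 83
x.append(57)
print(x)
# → [61, 4, 3, -5, 57]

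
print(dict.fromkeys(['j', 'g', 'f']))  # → {'j': None, 'g': None, 'f': None}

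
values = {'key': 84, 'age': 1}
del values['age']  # {'key': 84}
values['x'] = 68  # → {'key': 84, 'x': 68}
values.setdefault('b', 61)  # 61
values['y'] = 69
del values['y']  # {'key': 84, 'x': 68, 'b': 61}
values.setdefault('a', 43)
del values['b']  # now {'key': 84, 'x': 68, 'a': 43}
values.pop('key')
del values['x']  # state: {'a': 43}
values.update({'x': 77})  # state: {'a': 43, 'x': 77}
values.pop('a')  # 43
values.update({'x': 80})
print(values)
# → {'x': 80}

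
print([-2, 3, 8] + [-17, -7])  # [-2, 3, 8, -17, -7]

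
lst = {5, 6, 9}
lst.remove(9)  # {5, 6}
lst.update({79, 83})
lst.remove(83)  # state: {5, 6, 79}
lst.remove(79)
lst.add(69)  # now {5, 6, 69}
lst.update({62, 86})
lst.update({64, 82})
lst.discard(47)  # {5, 6, 62, 64, 69, 82, 86}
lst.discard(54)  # {5, 6, 62, 64, 69, 82, 86}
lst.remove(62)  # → {5, 6, 64, 69, 82, 86}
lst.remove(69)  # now {5, 6, 64, 82, 86}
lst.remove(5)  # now {6, 64, 82, 86}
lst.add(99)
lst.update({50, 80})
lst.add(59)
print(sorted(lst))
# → [6, 50, 59, 64, 80, 82, 86, 99]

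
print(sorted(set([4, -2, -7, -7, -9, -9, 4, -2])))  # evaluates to [-9, -7, -2, 4]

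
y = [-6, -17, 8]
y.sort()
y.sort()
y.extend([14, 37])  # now [-17, -6, 8, 14, 37]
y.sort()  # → [-17, -6, 8, 14, 37]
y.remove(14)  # [-17, -6, 8, 37]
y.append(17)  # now [-17, -6, 8, 37, 17]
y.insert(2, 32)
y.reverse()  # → [17, 37, 8, 32, -6, -17]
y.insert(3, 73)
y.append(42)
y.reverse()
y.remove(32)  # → [42, -17, -6, 73, 8, 37, 17]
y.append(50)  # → [42, -17, -6, 73, 8, 37, 17, 50]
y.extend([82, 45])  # [42, -17, -6, 73, 8, 37, 17, 50, 82, 45]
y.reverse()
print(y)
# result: [45, 82, 50, 17, 37, 8, 73, -6, -17, 42]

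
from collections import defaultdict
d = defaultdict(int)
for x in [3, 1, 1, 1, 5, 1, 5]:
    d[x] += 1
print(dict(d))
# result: {3: 1, 1: 4, 5: 2}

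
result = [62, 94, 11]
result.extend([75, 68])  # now [62, 94, 11, 75, 68]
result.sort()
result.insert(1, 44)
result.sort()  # [11, 44, 62, 68, 75, 94]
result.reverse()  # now [94, 75, 68, 62, 44, 11]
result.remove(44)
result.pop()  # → 11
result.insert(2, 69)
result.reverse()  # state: [62, 68, 69, 75, 94]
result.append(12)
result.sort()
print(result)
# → [12, 62, 68, 69, 75, 94]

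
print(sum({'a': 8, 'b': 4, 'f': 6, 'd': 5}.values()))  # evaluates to 23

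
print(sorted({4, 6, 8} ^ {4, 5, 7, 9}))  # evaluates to [5, 6, 7, 8, 9]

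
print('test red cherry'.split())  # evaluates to ['test', 'red', 'cherry']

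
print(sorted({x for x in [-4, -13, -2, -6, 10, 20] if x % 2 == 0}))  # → [-6, -4, -2, 10, 20]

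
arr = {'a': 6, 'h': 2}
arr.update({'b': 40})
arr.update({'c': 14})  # {'a': 6, 'h': 2, 'b': 40, 'c': 14}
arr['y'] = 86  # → {'a': 6, 'h': 2, 'b': 40, 'c': 14, 'y': 86}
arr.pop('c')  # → 14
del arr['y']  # {'a': 6, 'h': 2, 'b': 40}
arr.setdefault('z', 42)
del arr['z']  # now {'a': 6, 'h': 2, 'b': 40}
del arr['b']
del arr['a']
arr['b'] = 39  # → {'h': 2, 'b': 39}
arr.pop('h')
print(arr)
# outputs {'b': 39}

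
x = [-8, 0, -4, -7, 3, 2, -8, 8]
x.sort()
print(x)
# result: [-8, -8, -7, -4, 0, 2, 3, 8]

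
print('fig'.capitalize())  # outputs Fig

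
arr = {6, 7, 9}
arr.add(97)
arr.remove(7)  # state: {6, 9, 97}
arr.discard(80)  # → {6, 9, 97}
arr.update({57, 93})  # {6, 9, 57, 93, 97}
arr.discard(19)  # {6, 9, 57, 93, 97}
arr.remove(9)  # {6, 57, 93, 97}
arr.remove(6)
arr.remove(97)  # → {57, 93}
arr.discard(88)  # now {57, 93}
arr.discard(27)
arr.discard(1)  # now {57, 93}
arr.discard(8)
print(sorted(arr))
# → [57, 93]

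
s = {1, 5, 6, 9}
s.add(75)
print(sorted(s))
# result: [1, 5, 6, 9, 75]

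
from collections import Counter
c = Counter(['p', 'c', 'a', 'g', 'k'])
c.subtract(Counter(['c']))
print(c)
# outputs Counter({'p': 1, 'a': 1, 'g': 1, 'k': 1, 'c': 0})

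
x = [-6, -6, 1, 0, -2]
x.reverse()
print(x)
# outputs [-2, 0, 1, -6, -6]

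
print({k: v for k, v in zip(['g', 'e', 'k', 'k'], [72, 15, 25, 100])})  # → {'g': 72, 'e': 15, 'k': 100}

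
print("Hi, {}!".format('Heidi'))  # Hi, Heidi!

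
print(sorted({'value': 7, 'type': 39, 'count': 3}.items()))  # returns [('count', 3), ('type', 39), ('value', 7)]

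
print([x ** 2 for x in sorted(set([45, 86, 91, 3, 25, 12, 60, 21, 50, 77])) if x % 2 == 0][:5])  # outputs [144, 2500, 3600, 7396]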